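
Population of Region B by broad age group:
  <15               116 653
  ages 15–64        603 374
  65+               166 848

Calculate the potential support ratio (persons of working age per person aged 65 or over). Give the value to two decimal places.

Potential support ratio = 603 374 / 166 848 = 3.62

Potential support ratio: 3.62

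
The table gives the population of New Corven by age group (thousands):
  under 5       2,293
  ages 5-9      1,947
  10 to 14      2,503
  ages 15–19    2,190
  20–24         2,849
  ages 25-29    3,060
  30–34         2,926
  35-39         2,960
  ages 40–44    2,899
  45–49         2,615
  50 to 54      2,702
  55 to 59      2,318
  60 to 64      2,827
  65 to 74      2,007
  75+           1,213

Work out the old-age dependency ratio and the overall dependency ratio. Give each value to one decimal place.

Old-age dependency ratio: 11.8
Total dependency ratio: 36.4

0–14: 2,293 + 1,947 + 2,503 = 6,743
15–64: 2,190 + 2,849 + 3,060 + 2,926 + 2,960 + 2,899 + 2,615 + 2,702 + 2,318 + 2,827 = 27,346
65+: 2,007 + 1,213 = 3,220
Old-age dependency ratio = 3,220 / 27,346 × 100 = 11.8
Total dependency ratio = (6,743 + 3,220) / 27,346 × 100 = 9,963 / 27,346 × 100 = 36.4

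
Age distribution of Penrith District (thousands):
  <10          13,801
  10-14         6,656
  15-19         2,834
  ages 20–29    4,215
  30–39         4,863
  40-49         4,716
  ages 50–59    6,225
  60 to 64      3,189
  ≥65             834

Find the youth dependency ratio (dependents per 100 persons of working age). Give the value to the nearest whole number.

Youth dependency ratio: 79

0–14: 13,801 + 6,656 = 20,457
15–64: 2,834 + 4,215 + 4,863 + 4,716 + 6,225 + 3,189 = 26,042
65+: 834
Youth dependency ratio = 20,457 / 26,042 × 100 = 79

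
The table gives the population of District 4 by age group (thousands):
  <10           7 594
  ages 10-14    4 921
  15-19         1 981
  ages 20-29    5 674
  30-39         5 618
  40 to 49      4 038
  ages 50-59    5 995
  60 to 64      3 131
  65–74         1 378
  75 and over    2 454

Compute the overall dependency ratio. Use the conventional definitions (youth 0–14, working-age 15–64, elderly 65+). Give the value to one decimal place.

0–14: 7 594 + 4 921 = 12 515
15–64: 1 981 + 5 674 + 5 618 + 4 038 + 5 995 + 3 131 = 26 437
65+: 1 378 + 2 454 = 3 832
Total dependency ratio = (12 515 + 3 832) / 26 437 × 100 = 16 347 / 26 437 × 100 = 61.8

Total dependency ratio: 61.8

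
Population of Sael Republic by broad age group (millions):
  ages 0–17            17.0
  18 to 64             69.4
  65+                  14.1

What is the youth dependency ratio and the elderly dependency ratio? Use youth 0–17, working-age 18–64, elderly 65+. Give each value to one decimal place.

Youth dependency ratio = 17.0 / 69.4 × 100 = 24.5
Old-age dependency ratio = 14.1 / 69.4 × 100 = 20.3

Youth dependency ratio: 24.5
Old-age dependency ratio: 20.3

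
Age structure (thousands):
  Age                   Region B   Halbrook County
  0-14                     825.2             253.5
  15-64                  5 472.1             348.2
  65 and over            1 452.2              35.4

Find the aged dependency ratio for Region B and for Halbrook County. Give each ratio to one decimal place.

Region B: 1 452.2 / 5 472.1 × 100 = 26.5
Halbrook County: 35.4 / 348.2 × 100 = 10.2

Region B: 26.5
Halbrook County: 10.2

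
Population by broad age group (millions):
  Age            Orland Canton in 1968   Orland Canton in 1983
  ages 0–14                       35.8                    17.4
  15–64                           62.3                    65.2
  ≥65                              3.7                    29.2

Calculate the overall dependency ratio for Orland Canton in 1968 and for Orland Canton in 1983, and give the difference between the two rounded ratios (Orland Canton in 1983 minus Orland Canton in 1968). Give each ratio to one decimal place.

Orland Canton in 1968: (35.8 + 3.7) / 62.3 × 100 = 39.5 / 62.3 × 100 = 63.4
Orland Canton in 1983: (17.4 + 29.2) / 65.2 × 100 = 46.6 / 65.2 × 100 = 71.5

Orland Canton in 1968: 63.4
Orland Canton in 1983: 71.5
Difference: +8.1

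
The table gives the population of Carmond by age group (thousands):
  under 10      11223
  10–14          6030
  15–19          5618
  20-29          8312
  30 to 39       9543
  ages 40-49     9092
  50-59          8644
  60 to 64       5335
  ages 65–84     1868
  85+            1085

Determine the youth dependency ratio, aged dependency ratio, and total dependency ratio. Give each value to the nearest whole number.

0–14: 11223 + 6030 = 17253
15–64: 5618 + 8312 + 9543 + 9092 + 8644 + 5335 = 46544
65+: 1868 + 1085 = 2953
Youth dependency ratio = 17253 / 46544 × 100 = 37
Old-age dependency ratio = 2953 / 46544 × 100 = 6
Total dependency ratio = (17253 + 2953) / 46544 × 100 = 20206 / 46544 × 100 = 43

Youth dependency ratio: 37
Old-age dependency ratio: 6
Total dependency ratio: 43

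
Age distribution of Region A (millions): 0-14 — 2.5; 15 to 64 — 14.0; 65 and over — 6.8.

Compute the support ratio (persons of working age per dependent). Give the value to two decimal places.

Support ratio = 14.0 / (2.5 + 6.8) = 14.0 / 9.3 = 1.51

Support ratio: 1.51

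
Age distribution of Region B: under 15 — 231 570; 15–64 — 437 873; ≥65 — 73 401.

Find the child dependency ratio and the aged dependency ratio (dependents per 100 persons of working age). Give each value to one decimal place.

Youth dependency ratio = 231 570 / 437 873 × 100 = 52.9
Old-age dependency ratio = 73 401 / 437 873 × 100 = 16.8

Youth dependency ratio: 52.9
Old-age dependency ratio: 16.8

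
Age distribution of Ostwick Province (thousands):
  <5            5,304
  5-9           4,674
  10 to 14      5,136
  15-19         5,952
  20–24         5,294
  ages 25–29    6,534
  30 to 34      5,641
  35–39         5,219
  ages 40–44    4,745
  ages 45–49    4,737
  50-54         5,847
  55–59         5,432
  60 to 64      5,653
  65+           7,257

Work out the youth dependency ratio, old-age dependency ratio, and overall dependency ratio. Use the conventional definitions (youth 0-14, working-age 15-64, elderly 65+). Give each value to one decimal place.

Youth dependency ratio: 27.5
Old-age dependency ratio: 13.2
Total dependency ratio: 40.6

0–14: 5,304 + 4,674 + 5,136 = 15,114
15–64: 5,952 + 5,294 + 6,534 + 5,641 + 5,219 + 4,745 + 4,737 + 5,847 + 5,432 + 5,653 = 55,054
65+: 7,257
Youth dependency ratio = 15,114 / 55,054 × 100 = 27.5
Old-age dependency ratio = 7,257 / 55,054 × 100 = 13.2
Total dependency ratio = (15,114 + 7,257) / 55,054 × 100 = 22,371 / 55,054 × 100 = 40.6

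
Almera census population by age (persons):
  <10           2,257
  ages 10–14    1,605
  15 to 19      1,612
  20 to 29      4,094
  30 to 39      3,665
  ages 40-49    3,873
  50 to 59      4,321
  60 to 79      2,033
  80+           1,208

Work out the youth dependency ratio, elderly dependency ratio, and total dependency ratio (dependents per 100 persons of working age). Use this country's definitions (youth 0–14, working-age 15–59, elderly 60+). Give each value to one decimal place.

Youth dependency ratio: 22.0
Old-age dependency ratio: 18.5
Total dependency ratio: 40.4

0–14: 2,257 + 1,605 = 3,862
15–59: 1,612 + 4,094 + 3,665 + 3,873 + 4,321 = 17,565
60+: 2,033 + 1,208 = 3,241
Youth dependency ratio = 3,862 / 17,565 × 100 = 22.0
Old-age dependency ratio = 3,241 / 17,565 × 100 = 18.5
Total dependency ratio = (3,862 + 3,241) / 17,565 × 100 = 7,103 / 17,565 × 100 = 40.4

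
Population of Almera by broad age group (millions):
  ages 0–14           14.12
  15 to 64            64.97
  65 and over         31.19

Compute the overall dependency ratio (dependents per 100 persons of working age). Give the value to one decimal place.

Total dependency ratio = (14.12 + 31.19) / 64.97 × 100 = 45.31 / 64.97 × 100 = 69.7

Total dependency ratio: 69.7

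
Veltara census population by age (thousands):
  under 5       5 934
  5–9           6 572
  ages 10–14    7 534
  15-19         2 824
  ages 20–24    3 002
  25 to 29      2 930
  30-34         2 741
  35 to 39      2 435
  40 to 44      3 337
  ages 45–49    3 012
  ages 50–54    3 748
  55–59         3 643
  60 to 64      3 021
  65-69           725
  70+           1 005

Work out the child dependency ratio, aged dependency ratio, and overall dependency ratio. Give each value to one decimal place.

Youth dependency ratio: 65.3
Old-age dependency ratio: 5.6
Total dependency ratio: 70.9

0–14: 5 934 + 6 572 + 7 534 = 20 040
15–64: 2 824 + 3 002 + 2 930 + 2 741 + 2 435 + 3 337 + 3 012 + 3 748 + 3 643 + 3 021 = 30 693
65+: 725 + 1 005 = 1 730
Youth dependency ratio = 20 040 / 30 693 × 100 = 65.3
Old-age dependency ratio = 1 730 / 30 693 × 100 = 5.6
Total dependency ratio = (20 040 + 1 730) / 30 693 × 100 = 21 770 / 30 693 × 100 = 70.9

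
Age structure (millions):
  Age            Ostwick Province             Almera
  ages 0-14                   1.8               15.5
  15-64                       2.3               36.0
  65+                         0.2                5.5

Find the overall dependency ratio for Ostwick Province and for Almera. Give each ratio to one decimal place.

Ostwick Province: (1.8 + 0.2) / 2.3 × 100 = 2.0 / 2.3 × 100 = 87.0
Almera: (15.5 + 5.5) / 36.0 × 100 = 21.0 / 36.0 × 100 = 58.3

Ostwick Province: 87.0
Almera: 58.3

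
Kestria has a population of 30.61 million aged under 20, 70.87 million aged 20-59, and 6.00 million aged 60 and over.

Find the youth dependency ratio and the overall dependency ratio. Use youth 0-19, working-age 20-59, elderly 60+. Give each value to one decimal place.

Youth dependency ratio: 43.2
Total dependency ratio: 51.7

Youth dependency ratio = 30.61 / 70.87 × 100 = 43.2
Total dependency ratio = (30.61 + 6.00) / 70.87 × 100 = 36.61 / 70.87 × 100 = 51.7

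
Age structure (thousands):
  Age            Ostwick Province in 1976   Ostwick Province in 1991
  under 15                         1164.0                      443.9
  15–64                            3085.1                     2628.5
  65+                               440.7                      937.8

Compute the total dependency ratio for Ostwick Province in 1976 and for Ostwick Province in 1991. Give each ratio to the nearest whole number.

Ostwick Province in 1976: (1164.0 + 440.7) / 3085.1 × 100 = 1604.7 / 3085.1 × 100 = 52
Ostwick Province in 1991: (443.9 + 937.8) / 2628.5 × 100 = 1381.7 / 2628.5 × 100 = 53

Ostwick Province in 1976: 52
Ostwick Province in 1991: 53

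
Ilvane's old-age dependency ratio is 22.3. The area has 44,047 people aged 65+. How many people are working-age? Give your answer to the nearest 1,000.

Old-age dependency ratio = elderly / working-age × 100
22.3 = 44,047 / W × 100
⇒ 198,000

Working-age: 198,000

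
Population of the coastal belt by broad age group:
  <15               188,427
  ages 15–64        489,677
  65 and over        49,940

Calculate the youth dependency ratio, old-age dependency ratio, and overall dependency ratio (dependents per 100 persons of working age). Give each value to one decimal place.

Youth dependency ratio: 38.5
Old-age dependency ratio: 10.2
Total dependency ratio: 48.7

Youth dependency ratio = 188,427 / 489,677 × 100 = 38.5
Old-age dependency ratio = 49,940 / 489,677 × 100 = 10.2
Total dependency ratio = (188,427 + 49,940) / 489,677 × 100 = 238,367 / 489,677 × 100 = 48.7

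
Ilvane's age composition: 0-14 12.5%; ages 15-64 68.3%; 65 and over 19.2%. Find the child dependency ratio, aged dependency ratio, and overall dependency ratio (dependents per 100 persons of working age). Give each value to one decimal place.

Youth dependency ratio = 12.5 / 68.3 × 100 = 18.3
Old-age dependency ratio = 19.2 / 68.3 × 100 = 28.1
Total dependency ratio = (12.5 + 19.2) / 68.3 × 100 = 31.7 / 68.3 × 100 = 46.4

Youth dependency ratio: 18.3
Old-age dependency ratio: 28.1
Total dependency ratio: 46.4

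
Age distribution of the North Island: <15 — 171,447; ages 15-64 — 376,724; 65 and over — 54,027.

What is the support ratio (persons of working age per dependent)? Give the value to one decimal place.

Support ratio: 1.7

Support ratio = 376,724 / (171,447 + 54,027) = 376,724 / 225,474 = 1.7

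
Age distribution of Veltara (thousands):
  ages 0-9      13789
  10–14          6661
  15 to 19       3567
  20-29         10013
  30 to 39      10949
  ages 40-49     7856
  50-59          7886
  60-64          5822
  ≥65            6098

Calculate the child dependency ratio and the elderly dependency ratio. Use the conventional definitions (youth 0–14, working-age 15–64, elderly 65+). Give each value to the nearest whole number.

Youth dependency ratio: 44
Old-age dependency ratio: 13

0–14: 13789 + 6661 = 20450
15–64: 3567 + 10013 + 10949 + 7856 + 7886 + 5822 = 46093
65+: 6098
Youth dependency ratio = 20450 / 46093 × 100 = 44
Old-age dependency ratio = 6098 / 46093 × 100 = 13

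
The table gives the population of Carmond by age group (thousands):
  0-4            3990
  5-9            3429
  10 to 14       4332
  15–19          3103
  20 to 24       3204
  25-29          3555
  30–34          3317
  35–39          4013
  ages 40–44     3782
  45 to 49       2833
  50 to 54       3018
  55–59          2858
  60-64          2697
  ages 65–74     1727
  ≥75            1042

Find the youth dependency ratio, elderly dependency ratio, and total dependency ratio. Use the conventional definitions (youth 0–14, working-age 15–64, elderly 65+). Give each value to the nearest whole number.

0–14: 3990 + 3429 + 4332 = 11751
15–64: 3103 + 3204 + 3555 + 3317 + 4013 + 3782 + 2833 + 3018 + 2858 + 2697 = 32380
65+: 1727 + 1042 = 2769
Youth dependency ratio = 11751 / 32380 × 100 = 36
Old-age dependency ratio = 2769 / 32380 × 100 = 9
Total dependency ratio = (11751 + 2769) / 32380 × 100 = 14520 / 32380 × 100 = 45

Youth dependency ratio: 36
Old-age dependency ratio: 9
Total dependency ratio: 45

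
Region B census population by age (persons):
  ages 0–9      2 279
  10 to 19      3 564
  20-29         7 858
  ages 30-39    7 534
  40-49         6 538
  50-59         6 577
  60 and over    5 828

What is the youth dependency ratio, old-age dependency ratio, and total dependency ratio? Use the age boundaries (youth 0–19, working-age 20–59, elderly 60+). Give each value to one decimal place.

Youth dependency ratio: 20.5
Old-age dependency ratio: 20.4
Total dependency ratio: 40.9

0–19: 2 279 + 3 564 = 5 843
20–59: 7 858 + 7 534 + 6 538 + 6 577 = 28 507
60+: 5 828
Youth dependency ratio = 5 843 / 28 507 × 100 = 20.5
Old-age dependency ratio = 5 828 / 28 507 × 100 = 20.4
Total dependency ratio = (5 843 + 5 828) / 28 507 × 100 = 11 671 / 28 507 × 100 = 40.9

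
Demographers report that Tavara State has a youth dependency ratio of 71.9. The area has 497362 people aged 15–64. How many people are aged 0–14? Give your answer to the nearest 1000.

Aged 0–14: 358000

Youth dependency ratio = youth / working-age × 100
71.9 = Y / 497362 × 100
⇒ 358000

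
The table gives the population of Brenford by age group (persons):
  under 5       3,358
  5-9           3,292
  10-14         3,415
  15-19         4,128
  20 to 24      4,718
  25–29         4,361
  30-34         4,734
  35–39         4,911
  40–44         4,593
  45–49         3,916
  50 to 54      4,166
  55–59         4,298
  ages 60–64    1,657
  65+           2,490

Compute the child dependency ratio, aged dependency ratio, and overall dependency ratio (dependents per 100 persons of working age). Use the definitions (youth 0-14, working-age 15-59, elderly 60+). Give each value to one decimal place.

Youth dependency ratio: 25.3
Old-age dependency ratio: 10.4
Total dependency ratio: 35.7

0–14: 3,358 + 3,292 + 3,415 = 10,065
15–59: 4,128 + 4,718 + 4,361 + 4,734 + 4,911 + 4,593 + 3,916 + 4,166 + 4,298 = 39,825
60+: 1,657 + 2,490 = 4,147
Youth dependency ratio = 10,065 / 39,825 × 100 = 25.3
Old-age dependency ratio = 4,147 / 39,825 × 100 = 10.4
Total dependency ratio = (10,065 + 4,147) / 39,825 × 100 = 14,212 / 39,825 × 100 = 35.7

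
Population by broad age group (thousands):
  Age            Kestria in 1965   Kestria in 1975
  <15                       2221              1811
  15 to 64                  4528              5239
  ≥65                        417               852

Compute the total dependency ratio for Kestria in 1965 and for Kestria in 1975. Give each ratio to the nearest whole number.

Kestria in 1965: (2221 + 417) / 4528 × 100 = 2638 / 4528 × 100 = 58
Kestria in 1975: (1811 + 852) / 5239 × 100 = 2663 / 5239 × 100 = 51

Kestria in 1965: 58
Kestria in 1975: 51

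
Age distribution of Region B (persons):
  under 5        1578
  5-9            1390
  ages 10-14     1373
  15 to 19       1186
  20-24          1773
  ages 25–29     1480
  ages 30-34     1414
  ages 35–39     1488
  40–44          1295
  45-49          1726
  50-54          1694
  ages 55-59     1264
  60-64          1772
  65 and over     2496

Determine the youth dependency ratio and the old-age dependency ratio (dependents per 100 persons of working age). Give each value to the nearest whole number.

0–14: 1578 + 1390 + 1373 = 4341
15–64: 1186 + 1773 + 1480 + 1414 + 1488 + 1295 + 1726 + 1694 + 1264 + 1772 = 15092
65+: 2496
Youth dependency ratio = 4341 / 15092 × 100 = 29
Old-age dependency ratio = 2496 / 15092 × 100 = 17

Youth dependency ratio: 29
Old-age dependency ratio: 17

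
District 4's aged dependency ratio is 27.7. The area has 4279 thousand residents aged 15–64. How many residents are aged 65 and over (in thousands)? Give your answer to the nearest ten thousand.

Aged 65 and over: 1190

Old-age dependency ratio = elderly / working-age × 100
27.7 = E / 4279 × 100
⇒ 1190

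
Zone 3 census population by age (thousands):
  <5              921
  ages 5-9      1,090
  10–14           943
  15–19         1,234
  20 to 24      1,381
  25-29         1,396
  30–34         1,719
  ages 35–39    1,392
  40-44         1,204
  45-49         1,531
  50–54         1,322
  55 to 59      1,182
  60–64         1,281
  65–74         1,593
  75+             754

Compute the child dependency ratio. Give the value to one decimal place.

Youth dependency ratio: 21.7

0–14: 921 + 1,090 + 943 = 2,954
15–64: 1,234 + 1,381 + 1,396 + 1,719 + 1,392 + 1,204 + 1,531 + 1,322 + 1,182 + 1,281 = 13,642
65+: 1,593 + 754 = 2,347
Youth dependency ratio = 2,954 / 13,642 × 100 = 21.7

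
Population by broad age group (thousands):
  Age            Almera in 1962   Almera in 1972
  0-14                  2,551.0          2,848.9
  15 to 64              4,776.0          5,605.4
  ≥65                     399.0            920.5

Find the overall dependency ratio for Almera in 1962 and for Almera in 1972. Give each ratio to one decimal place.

Almera in 1962: (2,551.0 + 399.0) / 4,776.0 × 100 = 2,950.0 / 4,776.0 × 100 = 61.8
Almera in 1972: (2,848.9 + 920.5) / 5,605.4 × 100 = 3,769.4 / 5,605.4 × 100 = 67.2

Almera in 1962: 61.8
Almera in 1972: 67.2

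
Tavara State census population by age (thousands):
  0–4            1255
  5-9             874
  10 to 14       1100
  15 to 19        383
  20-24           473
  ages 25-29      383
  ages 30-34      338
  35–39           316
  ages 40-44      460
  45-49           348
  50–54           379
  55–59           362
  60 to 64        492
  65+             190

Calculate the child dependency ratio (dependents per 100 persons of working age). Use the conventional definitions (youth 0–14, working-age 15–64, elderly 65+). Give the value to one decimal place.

0–14: 1255 + 874 + 1100 = 3229
15–64: 383 + 473 + 383 + 338 + 316 + 460 + 348 + 379 + 362 + 492 = 3934
65+: 190
Youth dependency ratio = 3229 / 3934 × 100 = 82.1

Youth dependency ratio: 82.1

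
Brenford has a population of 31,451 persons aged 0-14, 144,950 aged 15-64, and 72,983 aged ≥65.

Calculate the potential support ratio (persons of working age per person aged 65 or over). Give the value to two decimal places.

Potential support ratio: 1.99

Potential support ratio = 144,950 / 72,983 = 1.99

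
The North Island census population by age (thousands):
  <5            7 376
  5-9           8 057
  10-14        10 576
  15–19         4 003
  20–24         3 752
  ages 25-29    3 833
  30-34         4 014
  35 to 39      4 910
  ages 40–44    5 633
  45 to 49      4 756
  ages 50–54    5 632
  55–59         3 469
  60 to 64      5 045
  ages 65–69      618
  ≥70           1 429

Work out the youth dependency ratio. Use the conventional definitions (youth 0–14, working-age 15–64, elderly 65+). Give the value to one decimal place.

0–14: 7 376 + 8 057 + 10 576 = 26 009
15–64: 4 003 + 3 752 + 3 833 + 4 014 + 4 910 + 5 633 + 4 756 + 5 632 + 3 469 + 5 045 = 45 047
65+: 618 + 1 429 = 2 047
Youth dependency ratio = 26 009 / 45 047 × 100 = 57.7

Youth dependency ratio: 57.7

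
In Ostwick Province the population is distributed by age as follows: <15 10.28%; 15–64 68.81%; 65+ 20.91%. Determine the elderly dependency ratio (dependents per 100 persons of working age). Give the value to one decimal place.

Old-age dependency ratio: 30.4

Old-age dependency ratio = 20.91 / 68.81 × 100 = 30.4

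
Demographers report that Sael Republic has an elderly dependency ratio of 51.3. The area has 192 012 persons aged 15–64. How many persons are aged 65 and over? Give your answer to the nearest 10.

Old-age dependency ratio = elderly / working-age × 100
51.3 = E / 192 012 × 100
⇒ 98 500

Aged 65 and over: 98 500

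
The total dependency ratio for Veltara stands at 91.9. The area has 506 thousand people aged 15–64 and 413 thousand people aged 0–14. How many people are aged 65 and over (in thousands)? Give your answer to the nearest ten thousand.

Total dependency ratio = (youth + elderly) / working-age × 100
91.9 = (413 + E) / 506 × 100
⇒ 50

Aged 65 and over: 50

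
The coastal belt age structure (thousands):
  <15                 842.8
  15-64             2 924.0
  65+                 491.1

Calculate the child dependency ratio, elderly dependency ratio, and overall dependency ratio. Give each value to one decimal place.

Youth dependency ratio: 28.8
Old-age dependency ratio: 16.8
Total dependency ratio: 45.6

Youth dependency ratio = 842.8 / 2 924.0 × 100 = 28.8
Old-age dependency ratio = 491.1 / 2 924.0 × 100 = 16.8
Total dependency ratio = (842.8 + 491.1) / 2 924.0 × 100 = 1 333.9 / 2 924.0 × 100 = 45.6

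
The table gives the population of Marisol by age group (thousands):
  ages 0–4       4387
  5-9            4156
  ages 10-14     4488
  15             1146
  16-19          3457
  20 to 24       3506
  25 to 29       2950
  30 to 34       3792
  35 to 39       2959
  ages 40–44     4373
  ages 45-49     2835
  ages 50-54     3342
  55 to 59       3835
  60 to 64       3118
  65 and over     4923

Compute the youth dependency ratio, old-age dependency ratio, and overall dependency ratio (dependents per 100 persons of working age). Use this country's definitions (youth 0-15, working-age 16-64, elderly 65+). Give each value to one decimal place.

Youth dependency ratio: 41.5
Old-age dependency ratio: 14.4
Total dependency ratio: 55.9

0–15: 4387 + 4156 + 4488 + 1146 = 14177
16–64: 3457 + 3506 + 2950 + 3792 + 2959 + 4373 + 2835 + 3342 + 3835 + 3118 = 34167
65+: 4923
Youth dependency ratio = 14177 / 34167 × 100 = 41.5
Old-age dependency ratio = 4923 / 34167 × 100 = 14.4
Total dependency ratio = (14177 + 4923) / 34167 × 100 = 19100 / 34167 × 100 = 55.9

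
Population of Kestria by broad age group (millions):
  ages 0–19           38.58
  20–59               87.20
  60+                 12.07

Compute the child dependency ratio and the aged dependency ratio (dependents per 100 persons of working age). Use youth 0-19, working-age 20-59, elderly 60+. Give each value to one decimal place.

Youth dependency ratio: 44.2
Old-age dependency ratio: 13.8

Youth dependency ratio = 38.58 / 87.20 × 100 = 44.2
Old-age dependency ratio = 12.07 / 87.20 × 100 = 13.8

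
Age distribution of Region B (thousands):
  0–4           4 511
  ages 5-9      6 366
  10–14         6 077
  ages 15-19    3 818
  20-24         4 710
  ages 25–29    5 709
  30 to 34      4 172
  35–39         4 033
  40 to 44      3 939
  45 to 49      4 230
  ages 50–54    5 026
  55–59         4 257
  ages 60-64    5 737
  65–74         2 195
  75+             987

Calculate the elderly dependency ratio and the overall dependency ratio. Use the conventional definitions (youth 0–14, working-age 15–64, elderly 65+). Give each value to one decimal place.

Old-age dependency ratio: 7.0
Total dependency ratio: 44.1

0–14: 4 511 + 6 366 + 6 077 = 16 954
15–64: 3 818 + 4 710 + 5 709 + 4 172 + 4 033 + 3 939 + 4 230 + 5 026 + 4 257 + 5 737 = 45 631
65+: 2 195 + 987 = 3 182
Old-age dependency ratio = 3 182 / 45 631 × 100 = 7.0
Total dependency ratio = (16 954 + 3 182) / 45 631 × 100 = 20 136 / 45 631 × 100 = 44.1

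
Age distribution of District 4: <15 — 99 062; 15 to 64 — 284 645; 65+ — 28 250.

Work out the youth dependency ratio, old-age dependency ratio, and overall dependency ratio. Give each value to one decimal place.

Youth dependency ratio = 99 062 / 284 645 × 100 = 34.8
Old-age dependency ratio = 28 250 / 284 645 × 100 = 9.9
Total dependency ratio = (99 062 + 28 250) / 284 645 × 100 = 127 312 / 284 645 × 100 = 44.7

Youth dependency ratio: 34.8
Old-age dependency ratio: 9.9
Total dependency ratio: 44.7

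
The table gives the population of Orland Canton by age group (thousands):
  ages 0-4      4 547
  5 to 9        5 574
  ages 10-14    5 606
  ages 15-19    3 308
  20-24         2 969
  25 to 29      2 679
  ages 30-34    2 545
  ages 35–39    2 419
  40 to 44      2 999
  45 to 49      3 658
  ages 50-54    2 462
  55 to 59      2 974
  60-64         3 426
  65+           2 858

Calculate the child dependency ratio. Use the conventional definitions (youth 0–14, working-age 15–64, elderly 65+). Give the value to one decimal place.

Youth dependency ratio: 53.4

0–14: 4 547 + 5 574 + 5 606 = 15 727
15–64: 3 308 + 2 969 + 2 679 + 2 545 + 2 419 + 2 999 + 3 658 + 2 462 + 2 974 + 3 426 = 29 439
65+: 2 858
Youth dependency ratio = 15 727 / 29 439 × 100 = 53.4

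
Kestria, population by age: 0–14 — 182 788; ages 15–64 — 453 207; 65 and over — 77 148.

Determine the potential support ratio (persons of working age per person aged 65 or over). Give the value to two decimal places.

Potential support ratio = 453 207 / 77 148 = 5.87

Potential support ratio: 5.87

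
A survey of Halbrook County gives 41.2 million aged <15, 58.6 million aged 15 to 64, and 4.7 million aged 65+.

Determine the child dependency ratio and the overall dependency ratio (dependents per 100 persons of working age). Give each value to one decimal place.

Youth dependency ratio: 70.3
Total dependency ratio: 78.3

Youth dependency ratio = 41.2 / 58.6 × 100 = 70.3
Total dependency ratio = (41.2 + 4.7) / 58.6 × 100 = 45.9 / 58.6 × 100 = 78.3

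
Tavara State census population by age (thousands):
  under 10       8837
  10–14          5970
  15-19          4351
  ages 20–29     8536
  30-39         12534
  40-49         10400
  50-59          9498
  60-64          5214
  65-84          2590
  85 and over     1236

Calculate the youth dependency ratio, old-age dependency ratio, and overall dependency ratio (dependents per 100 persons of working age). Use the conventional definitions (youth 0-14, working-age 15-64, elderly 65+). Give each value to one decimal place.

0–14: 8837 + 5970 = 14807
15–64: 4351 + 8536 + 12534 + 10400 + 9498 + 5214 = 50533
65+: 2590 + 1236 = 3826
Youth dependency ratio = 14807 / 50533 × 100 = 29.3
Old-age dependency ratio = 3826 / 50533 × 100 = 7.6
Total dependency ratio = (14807 + 3826) / 50533 × 100 = 18633 / 50533 × 100 = 36.9

Youth dependency ratio: 29.3
Old-age dependency ratio: 7.6
Total dependency ratio: 36.9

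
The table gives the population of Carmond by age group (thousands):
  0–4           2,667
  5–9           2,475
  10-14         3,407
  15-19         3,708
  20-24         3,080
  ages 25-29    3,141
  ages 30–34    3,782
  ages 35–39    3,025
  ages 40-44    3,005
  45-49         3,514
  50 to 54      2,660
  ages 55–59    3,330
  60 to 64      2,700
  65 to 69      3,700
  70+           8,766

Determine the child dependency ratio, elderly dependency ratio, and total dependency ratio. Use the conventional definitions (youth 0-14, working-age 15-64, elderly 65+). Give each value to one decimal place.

0–14: 2,667 + 2,475 + 3,407 = 8,549
15–64: 3,708 + 3,080 + 3,141 + 3,782 + 3,025 + 3,005 + 3,514 + 2,660 + 3,330 + 2,700 = 31,945
65+: 3,700 + 8,766 = 12,466
Youth dependency ratio = 8,549 / 31,945 × 100 = 26.8
Old-age dependency ratio = 12,466 / 31,945 × 100 = 39.0
Total dependency ratio = (8,549 + 12,466) / 31,945 × 100 = 21,015 / 31,945 × 100 = 65.8

Youth dependency ratio: 26.8
Old-age dependency ratio: 39.0
Total dependency ratio: 65.8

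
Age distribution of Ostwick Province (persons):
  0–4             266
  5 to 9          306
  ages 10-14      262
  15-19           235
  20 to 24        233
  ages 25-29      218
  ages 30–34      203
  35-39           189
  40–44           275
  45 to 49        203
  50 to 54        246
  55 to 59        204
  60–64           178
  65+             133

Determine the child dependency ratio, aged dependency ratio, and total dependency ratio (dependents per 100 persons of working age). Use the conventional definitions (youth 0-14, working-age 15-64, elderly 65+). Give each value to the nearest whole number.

Youth dependency ratio: 38
Old-age dependency ratio: 6
Total dependency ratio: 44

0–14: 266 + 306 + 262 = 834
15–64: 235 + 233 + 218 + 203 + 189 + 275 + 203 + 246 + 204 + 178 = 2 184
65+: 133
Youth dependency ratio = 834 / 2 184 × 100 = 38
Old-age dependency ratio = 133 / 2 184 × 100 = 6
Total dependency ratio = (834 + 133) / 2 184 × 100 = 967 / 2 184 × 100 = 44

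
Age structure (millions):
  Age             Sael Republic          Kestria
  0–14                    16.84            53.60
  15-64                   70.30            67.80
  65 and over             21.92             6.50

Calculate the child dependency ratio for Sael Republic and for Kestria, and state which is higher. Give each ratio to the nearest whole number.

Sael Republic: 24
Kestria: 79
Higher: Kestria

Sael Republic: 16.84 / 70.30 × 100 = 24
Kestria: 53.60 / 67.80 × 100 = 79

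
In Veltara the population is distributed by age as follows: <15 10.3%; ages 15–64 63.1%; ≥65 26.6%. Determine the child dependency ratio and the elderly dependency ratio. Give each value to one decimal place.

Youth dependency ratio: 16.3
Old-age dependency ratio: 42.2

Youth dependency ratio = 10.3 / 63.1 × 100 = 16.3
Old-age dependency ratio = 26.6 / 63.1 × 100 = 42.2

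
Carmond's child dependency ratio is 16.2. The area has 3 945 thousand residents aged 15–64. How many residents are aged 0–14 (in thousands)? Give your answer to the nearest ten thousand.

Aged 0–14: 640

Youth dependency ratio = youth / working-age × 100
16.2 = Y / 3 945 × 100
⇒ 640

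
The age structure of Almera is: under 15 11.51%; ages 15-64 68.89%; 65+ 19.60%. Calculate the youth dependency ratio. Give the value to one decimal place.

Youth dependency ratio: 16.7

Youth dependency ratio = 11.51 / 68.89 × 100 = 16.7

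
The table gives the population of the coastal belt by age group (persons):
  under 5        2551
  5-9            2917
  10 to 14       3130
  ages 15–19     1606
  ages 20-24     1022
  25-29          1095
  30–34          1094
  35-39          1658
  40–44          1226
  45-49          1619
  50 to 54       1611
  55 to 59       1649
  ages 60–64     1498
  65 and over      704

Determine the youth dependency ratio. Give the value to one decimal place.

Youth dependency ratio: 61.1

0–14: 2551 + 2917 + 3130 = 8598
15–64: 1606 + 1022 + 1095 + 1094 + 1658 + 1226 + 1619 + 1611 + 1649 + 1498 = 14078
65+: 704
Youth dependency ratio = 8598 / 14078 × 100 = 61.1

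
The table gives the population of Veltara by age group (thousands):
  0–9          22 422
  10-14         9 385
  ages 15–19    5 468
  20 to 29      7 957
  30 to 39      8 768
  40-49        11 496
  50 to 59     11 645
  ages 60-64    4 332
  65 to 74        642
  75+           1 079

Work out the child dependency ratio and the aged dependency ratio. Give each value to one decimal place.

0–14: 22 422 + 9 385 = 31 807
15–64: 5 468 + 7 957 + 8 768 + 11 496 + 11 645 + 4 332 = 49 666
65+: 642 + 1 079 = 1 721
Youth dependency ratio = 31 807 / 49 666 × 100 = 64.0
Old-age dependency ratio = 1 721 / 49 666 × 100 = 3.5

Youth dependency ratio: 64.0
Old-age dependency ratio: 3.5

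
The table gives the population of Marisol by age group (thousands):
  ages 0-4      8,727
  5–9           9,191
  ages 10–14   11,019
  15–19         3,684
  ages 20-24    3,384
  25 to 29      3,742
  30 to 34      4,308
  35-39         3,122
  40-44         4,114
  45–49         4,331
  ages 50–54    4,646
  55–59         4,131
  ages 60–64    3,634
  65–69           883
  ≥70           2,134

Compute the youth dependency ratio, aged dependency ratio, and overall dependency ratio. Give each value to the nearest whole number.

Youth dependency ratio: 74
Old-age dependency ratio: 8
Total dependency ratio: 82

0–14: 8,727 + 9,191 + 11,019 = 28,937
15–64: 3,684 + 3,384 + 3,742 + 4,308 + 3,122 + 4,114 + 4,331 + 4,646 + 4,131 + 3,634 = 39,096
65+: 883 + 2,134 = 3,017
Youth dependency ratio = 28,937 / 39,096 × 100 = 74
Old-age dependency ratio = 3,017 / 39,096 × 100 = 8
Total dependency ratio = (28,937 + 3,017) / 39,096 × 100 = 31,954 / 39,096 × 100 = 82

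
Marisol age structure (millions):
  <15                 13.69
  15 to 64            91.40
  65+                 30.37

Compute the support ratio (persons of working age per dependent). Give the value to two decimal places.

Support ratio: 2.07

Support ratio = 91.40 / (13.69 + 30.37) = 91.40 / 44.06 = 2.07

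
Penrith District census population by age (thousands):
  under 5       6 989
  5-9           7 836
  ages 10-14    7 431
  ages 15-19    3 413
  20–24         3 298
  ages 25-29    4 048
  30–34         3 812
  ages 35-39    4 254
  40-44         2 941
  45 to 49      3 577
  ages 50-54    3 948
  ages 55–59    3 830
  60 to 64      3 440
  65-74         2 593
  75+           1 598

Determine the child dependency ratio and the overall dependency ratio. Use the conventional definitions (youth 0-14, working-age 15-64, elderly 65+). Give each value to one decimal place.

Youth dependency ratio: 60.9
Total dependency ratio: 72.3

0–14: 6 989 + 7 836 + 7 431 = 22 256
15–64: 3 413 + 3 298 + 4 048 + 3 812 + 4 254 + 2 941 + 3 577 + 3 948 + 3 830 + 3 440 = 36 561
65+: 2 593 + 1 598 = 4 191
Youth dependency ratio = 22 256 / 36 561 × 100 = 60.9
Total dependency ratio = (22 256 + 4 191) / 36 561 × 100 = 26 447 / 36 561 × 100 = 72.3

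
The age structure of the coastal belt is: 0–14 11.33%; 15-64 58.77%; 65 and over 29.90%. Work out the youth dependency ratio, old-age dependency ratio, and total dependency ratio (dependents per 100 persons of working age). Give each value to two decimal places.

Youth dependency ratio: 19.28
Old-age dependency ratio: 50.88
Total dependency ratio: 70.15

Youth dependency ratio = 11.33 / 58.77 × 100 = 19.28
Old-age dependency ratio = 29.90 / 58.77 × 100 = 50.88
Total dependency ratio = (11.33 + 29.90) / 58.77 × 100 = 41.23 / 58.77 × 100 = 70.15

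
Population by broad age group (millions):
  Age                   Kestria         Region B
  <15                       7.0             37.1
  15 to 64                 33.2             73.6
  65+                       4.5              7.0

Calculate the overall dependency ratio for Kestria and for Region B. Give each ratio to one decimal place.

Kestria: (7.0 + 4.5) / 33.2 × 100 = 11.5 / 33.2 × 100 = 34.6
Region B: (37.1 + 7.0) / 73.6 × 100 = 44.1 / 73.6 × 100 = 59.9

Kestria: 34.6
Region B: 59.9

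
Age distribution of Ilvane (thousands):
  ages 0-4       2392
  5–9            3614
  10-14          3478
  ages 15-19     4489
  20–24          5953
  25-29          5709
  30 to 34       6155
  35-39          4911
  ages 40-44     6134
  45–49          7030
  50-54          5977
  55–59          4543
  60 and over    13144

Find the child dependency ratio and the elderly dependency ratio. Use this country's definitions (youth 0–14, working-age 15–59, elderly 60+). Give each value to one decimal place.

Youth dependency ratio: 18.6
Old-age dependency ratio: 25.8

0–14: 2392 + 3614 + 3478 = 9484
15–59: 4489 + 5953 + 5709 + 6155 + 4911 + 6134 + 7030 + 5977 + 4543 = 50901
60+: 13144
Youth dependency ratio = 9484 / 50901 × 100 = 18.6
Old-age dependency ratio = 13144 / 50901 × 100 = 25.8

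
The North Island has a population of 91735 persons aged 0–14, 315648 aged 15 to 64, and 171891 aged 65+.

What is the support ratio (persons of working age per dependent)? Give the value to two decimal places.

Support ratio = 315648 / (91735 + 171891) = 315648 / 263626 = 1.20

Support ratio: 1.20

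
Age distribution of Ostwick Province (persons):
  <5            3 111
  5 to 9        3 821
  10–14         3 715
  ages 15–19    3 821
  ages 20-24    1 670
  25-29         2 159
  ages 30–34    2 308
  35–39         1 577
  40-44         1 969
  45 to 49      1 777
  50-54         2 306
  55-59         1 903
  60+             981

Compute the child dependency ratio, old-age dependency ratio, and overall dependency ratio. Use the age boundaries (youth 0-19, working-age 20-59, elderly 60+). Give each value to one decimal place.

0–19: 3 111 + 3 821 + 3 715 + 3 821 = 14 468
20–59: 1 670 + 2 159 + 2 308 + 1 577 + 1 969 + 1 777 + 2 306 + 1 903 = 15 669
60+: 981
Youth dependency ratio = 14 468 / 15 669 × 100 = 92.3
Old-age dependency ratio = 981 / 15 669 × 100 = 6.3
Total dependency ratio = (14 468 + 981) / 15 669 × 100 = 15 449 / 15 669 × 100 = 98.6

Youth dependency ratio: 92.3
Old-age dependency ratio: 6.3
Total dependency ratio: 98.6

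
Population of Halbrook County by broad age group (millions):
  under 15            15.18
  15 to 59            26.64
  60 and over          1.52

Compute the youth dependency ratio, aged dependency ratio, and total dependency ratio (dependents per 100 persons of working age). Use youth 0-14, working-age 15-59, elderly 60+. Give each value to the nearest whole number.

Youth dependency ratio = 15.18 / 26.64 × 100 = 57
Old-age dependency ratio = 1.52 / 26.64 × 100 = 6
Total dependency ratio = (15.18 + 1.52) / 26.64 × 100 = 16.70 / 26.64 × 100 = 63

Youth dependency ratio: 57
Old-age dependency ratio: 6
Total dependency ratio: 63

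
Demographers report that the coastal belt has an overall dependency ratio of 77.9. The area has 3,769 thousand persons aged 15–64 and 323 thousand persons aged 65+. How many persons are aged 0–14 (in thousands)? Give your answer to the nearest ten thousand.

Aged 0–14: 2,610

Total dependency ratio = (youth + elderly) / working-age × 100
77.9 = (Y + 323) / 3,769 × 100
⇒ 2,610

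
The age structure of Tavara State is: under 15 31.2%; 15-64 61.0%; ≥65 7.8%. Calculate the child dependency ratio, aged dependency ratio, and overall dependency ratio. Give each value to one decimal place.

Youth dependency ratio: 51.1
Old-age dependency ratio: 12.8
Total dependency ratio: 63.9

Youth dependency ratio = 31.2 / 61.0 × 100 = 51.1
Old-age dependency ratio = 7.8 / 61.0 × 100 = 12.8
Total dependency ratio = (31.2 + 7.8) / 61.0 × 100 = 39.0 / 61.0 × 100 = 63.9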